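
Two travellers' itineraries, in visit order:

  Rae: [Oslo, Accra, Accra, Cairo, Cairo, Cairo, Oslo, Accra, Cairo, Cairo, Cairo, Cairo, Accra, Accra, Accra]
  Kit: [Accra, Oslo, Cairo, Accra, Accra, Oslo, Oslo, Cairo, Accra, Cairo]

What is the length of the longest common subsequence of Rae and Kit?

6

Match Oslo (Rae #1, Kit #2), then Accra (Rae #2, Kit #4), then Accra (Rae #3, Kit #5), then Cairo (Rae #6, Kit #8), then Accra (Rae #8, Kit #9), then Cairo (Rae #12, Kit #10) — 6 stops in the same relative order in both, and the DP table's final entry dp[15][10] is also 6, so no common subsequence is longer.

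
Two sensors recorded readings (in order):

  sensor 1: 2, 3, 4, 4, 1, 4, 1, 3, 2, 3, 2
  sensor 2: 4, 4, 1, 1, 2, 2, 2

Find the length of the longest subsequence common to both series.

One common subsequence of length 6: 4 at sensor 1[3]=sensor 2[1] → 4 at sensor 1[4]=sensor 2[2] → 1 at sensor 1[5]=sensor 2[3] → 1 at sensor 1[7]=sensor 2[4] → 2 at sensor 1[9]=sensor 2[6] → 2 at sensor 1[11]=sensor 2[7]. Since dp[11][7] = 6, nothing longer is possible.

6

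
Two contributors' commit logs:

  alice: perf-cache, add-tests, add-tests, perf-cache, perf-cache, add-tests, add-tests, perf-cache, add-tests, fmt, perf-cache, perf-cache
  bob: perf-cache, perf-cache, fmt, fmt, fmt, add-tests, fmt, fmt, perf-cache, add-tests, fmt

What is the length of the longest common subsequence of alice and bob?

6

One common subsequence of length 6: perf-cache [1,1], perf-cache [4,2], add-tests [6,6], perf-cache [8,9], add-tests [9,10], fmt [10,11]. Since dp[12][11] = 6, nothing longer is possible.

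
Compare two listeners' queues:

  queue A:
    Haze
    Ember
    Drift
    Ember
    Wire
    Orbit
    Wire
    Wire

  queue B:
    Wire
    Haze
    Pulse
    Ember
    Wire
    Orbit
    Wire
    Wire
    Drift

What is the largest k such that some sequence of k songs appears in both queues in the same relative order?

Match Haze (queue A #1, queue B #2) → Ember (queue A #4, queue B #4) → Wire (queue A #5, queue B #5) → Orbit (queue A #6, queue B #6) → Wire (queue A #7, queue B #7) → Wire (queue A #8, queue B #8) — 6 songs in the same relative order in both. dp[8][9] = 6 confirms this is the maximum.

6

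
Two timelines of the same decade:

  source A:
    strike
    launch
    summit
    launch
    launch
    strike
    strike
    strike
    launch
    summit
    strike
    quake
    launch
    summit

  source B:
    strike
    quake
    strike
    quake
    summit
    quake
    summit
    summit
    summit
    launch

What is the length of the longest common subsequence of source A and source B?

One common subsequence of length 5: strike (source A #1, source B #1); then strike (source A #6, source B #3); then summit (source A #10, source B #5); then quake (source A #12, source B #6); then launch (source A #13, source B #10). dp[14][10] = 5 confirms this is the maximum.

5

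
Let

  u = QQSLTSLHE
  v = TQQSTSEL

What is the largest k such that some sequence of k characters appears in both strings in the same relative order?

Pick Q [1,2], Q [2,3], S [3,4], T [5,5], S [6,6], L [7,8]; all 6 characters appear in both, in order. dp[9][8] = 6 confirms this is the maximum.

6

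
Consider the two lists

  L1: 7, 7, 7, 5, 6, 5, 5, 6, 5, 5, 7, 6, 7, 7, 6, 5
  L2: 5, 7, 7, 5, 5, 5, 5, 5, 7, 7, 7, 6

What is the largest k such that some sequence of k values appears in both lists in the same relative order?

11

Taking 7 [2,2], then 7 [3,3], then 5 [4,4], then 5 [6,5], then 5 [7,6], then 5 [9,7], then 5 [10,8], then 7 [11,9], then 7 [13,10], then 7 [14,11], then 6 [15,12] gives a common subsequence of length 11. The LCS DP gives dp[16][12] = 11, so this is optimal.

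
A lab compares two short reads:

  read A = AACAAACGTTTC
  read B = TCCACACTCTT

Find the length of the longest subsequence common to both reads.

7

Let dp[i][j] be the LCS length of the first i bases of read A and the first j bases of read B. dp[i][j] = dp[i-1][j-1]+1 when the i-th and j-th bases match, else max(dp[i-1][j], dp[i][j-1]).
    ·  T  C  C  A  C  A  C  T  C  T  T
 ·  0  0  0  0  0  0  0  0  0  0  0  0
 A  0  0  0  0  1  1  1  1  1  1  1  1
 A  0  0  0  0  1  1  2  2  2  2  2  2
 C  0  0  1  1  1  2  2  3  3  3  3  3
 A  0  0  1  1  2  2  3  3  3  3  3  3
 A  0  0  1  1  2  2  3  3  3  3  3  3
 A  0  0  1  1  2  2  3  3  3  3  3  3
 C  0  0  1  2  2  3  3  4  4  4  4  4
 G  0  0  1  2  2  3  3  4  4  4  4  4
 T  0  1  1  2  2  3  3  4  5  5  5  5
 T  0  1  1  2  2  3  3  4  5  5  6  6
 T  0  1  1  2  2  3  3  4  5  5  6  7
 C  0  1  2  2  2  3  3  4  5  6  6  7
dp[12][11] = 7. One LCS (by backtracking along matches): ACACTTT.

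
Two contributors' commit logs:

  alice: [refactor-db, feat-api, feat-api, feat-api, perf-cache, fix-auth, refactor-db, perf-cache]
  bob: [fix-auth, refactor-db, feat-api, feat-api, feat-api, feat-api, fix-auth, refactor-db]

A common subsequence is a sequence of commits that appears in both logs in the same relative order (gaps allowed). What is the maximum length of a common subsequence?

One common subsequence of length 6: refactor-db (alice #1, bob #2); then feat-api (alice #2, bob #4); then feat-api (alice #3, bob #5); then feat-api (alice #4, bob #6); then fix-auth (alice #6, bob #7); then refactor-db (alice #7, bob #8). dp[8][8] = 6 confirms this is the maximum.

6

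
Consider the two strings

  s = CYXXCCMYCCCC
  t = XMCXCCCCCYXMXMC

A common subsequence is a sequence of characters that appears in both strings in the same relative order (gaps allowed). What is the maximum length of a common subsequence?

Pick C [1,3] → X [4,4] → C [5,5] → C [6,6] → C [9,7] → C [10,8] → C [11,9] → C [12,15]; all 8 characters appear in both, in order. The LCS DP gives dp[12][15] = 8, so this is optimal.

8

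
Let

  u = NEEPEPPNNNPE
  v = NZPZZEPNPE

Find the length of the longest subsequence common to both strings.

7

One common subsequence of length 7: N [1,1]; then P [4,3]; then E [5,6]; then P [7,7]; then N [10,8]; then P [11,9]; then E [12,10], and the DP table's final entry dp[12][10] is also 7, so no common subsequence is longer.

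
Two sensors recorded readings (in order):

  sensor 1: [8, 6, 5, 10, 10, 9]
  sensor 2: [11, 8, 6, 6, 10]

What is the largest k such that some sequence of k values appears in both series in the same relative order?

Let dp[i][j] be the LCS length of the first i values of sensor 1 and the first j values of sensor 2. dp[i][j] = dp[i-1][j-1]+1 when the i-th and j-th values match, else max(dp[i-1][j], dp[i][j-1]).
    · 11  8  6  6 10
 ·  0  0  0  0  0  0
 8  0  0  1  1  1  1
 6  0  0  1  2  2  2
 5  0  0  1  2  2  2
10  0  0  1  2  2  3
10  0  0  1  2  2  3
 9  0  0  1  2  2  3
dp[6][5] = 3. One LCS (by backtracking along matches): 8, 6, 10.

3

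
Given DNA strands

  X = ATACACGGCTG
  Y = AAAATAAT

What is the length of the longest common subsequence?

Match A [1,4]; then T [2,5]; then A [3,6]; then A [5,7]; then T [10,8] — 5 bases in the same relative order in both. Since dp[11][8] = 5, nothing longer is possible.

5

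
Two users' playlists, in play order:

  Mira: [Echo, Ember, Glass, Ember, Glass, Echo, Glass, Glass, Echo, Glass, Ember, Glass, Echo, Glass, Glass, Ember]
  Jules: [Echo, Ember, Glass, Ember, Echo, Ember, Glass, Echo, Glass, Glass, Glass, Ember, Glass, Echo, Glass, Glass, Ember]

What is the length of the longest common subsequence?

15

Match Echo (Mira #1, Jules #1), Ember (Mira #2, Jules #2), Glass (Mira #3, Jules #3), Ember (Mira #4, Jules #6), Glass (Mira #5, Jules #7), Echo (Mira #6, Jules #8), Glass (Mira #7, Jules #9), Glass (Mira #8, Jules #10), Glass (Mira #10, Jules #11), Ember (Mira #11, Jules #12), Glass (Mira #12, Jules #13), Echo (Mira #13, Jules #14), Glass (Mira #14, Jules #15), Glass (Mira #15, Jules #16), Ember (Mira #16, Jules #17) — 15 songs in the same relative order in both. dp[16][17] = 15 confirms this is the maximum.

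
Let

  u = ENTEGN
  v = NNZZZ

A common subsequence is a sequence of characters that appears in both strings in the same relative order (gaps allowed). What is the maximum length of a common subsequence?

Let dp[i][j] be the LCS length of the first i characters of u and the first j characters of v. dp[i][j] = dp[i-1][j-1]+1 when the i-th and j-th characters match, else max(dp[i-1][j], dp[i][j-1]).
    ·  N  N  Z  Z  Z
 ·  0  0  0  0  0  0
 E  0  0  0  0  0  0
 N  0  1  1  1  1  1
 T  0  1  1  1  1  1
 E  0  1  1  1  1  1
 G  0  1  1  1  1  1
 N  0  1  2  2  2  2
dp[6][5] = 2. One LCS (by backtracking along matches): NN.

2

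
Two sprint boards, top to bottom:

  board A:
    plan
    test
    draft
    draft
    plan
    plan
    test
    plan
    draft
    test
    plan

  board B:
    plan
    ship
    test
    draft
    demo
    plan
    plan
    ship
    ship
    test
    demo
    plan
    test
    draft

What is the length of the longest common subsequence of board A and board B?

Pick plan [1,1], test [2,3], draft [3,4], plan [5,6], plan [6,7], test [7,10], plan [8,12], draft [9,14]; all 8 tasks appear in both, in order. dp[11][14] = 8 confirms this is the maximum.

8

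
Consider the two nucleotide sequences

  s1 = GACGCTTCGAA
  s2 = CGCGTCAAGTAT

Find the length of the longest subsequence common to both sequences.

7

Pick G [1,2] → C [3,3] → G [4,4] → T [7,5] → C [8,6] → G [9,9] → A [10,11]; all 7 bases appear in both, in order. Since dp[11][12] = 7, nothing longer is possible.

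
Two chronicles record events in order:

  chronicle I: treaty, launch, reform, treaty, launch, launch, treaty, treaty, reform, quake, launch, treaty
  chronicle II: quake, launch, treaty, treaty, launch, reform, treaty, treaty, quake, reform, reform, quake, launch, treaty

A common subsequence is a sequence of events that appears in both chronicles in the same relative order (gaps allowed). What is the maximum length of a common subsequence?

9

One common subsequence of length 9: treaty at chronicle I[1]=chronicle II[4] → launch at chronicle I[2]=chronicle II[5] → reform at chronicle I[3]=chronicle II[6] → treaty at chronicle I[4]=chronicle II[7] → treaty at chronicle I[7]=chronicle II[8] → reform at chronicle I[9]=chronicle II[11] → quake at chronicle I[10]=chronicle II[12] → launch at chronicle I[11]=chronicle II[13] → treaty at chronicle I[12]=chronicle II[14]. The LCS DP gives dp[12][14] = 9, so this is optimal.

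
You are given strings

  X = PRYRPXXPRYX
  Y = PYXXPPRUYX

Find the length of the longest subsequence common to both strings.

8

Let dp[i][j] be the LCS length of the first i characters of X and the first j characters of Y. dp[i][j] = dp[i-1][j-1]+1 when the i-th and j-th characters match, else max(dp[i-1][j], dp[i][j-1]).
    ·  P  Y  X  X  P  P  R  U  Y  X
 ·  0  0  0  0  0  0  0  0  0  0  0
 P  0  1  1  1  1  1  1  1  1  1  1
 R  0  1  1  1  1  1  1  2  2  2  2
 Y  0  1  2  2  2  2  2  2  2  3  3
 R  0  1  2  2  2  2  2  3  3  3  3
 P  0  1  2  2  2  3  3  3  3  3  3
 X  0  1  2  3  3  3  3  3  3  3  4
 X  0  1  2  3  4  4  4  4  4  4  4
 P  0  1  2  3  4  5  5  5  5  5  5
 R  0  1  2  3  4  5  5  6  6  6  6
 Y  0  1  2  3  4  5  5  6  6  7  7
 X  0  1  2  3  4  5  5  6  6  7  8
dp[11][10] = 8. One LCS (by backtracking along matches): PYXXPRYX.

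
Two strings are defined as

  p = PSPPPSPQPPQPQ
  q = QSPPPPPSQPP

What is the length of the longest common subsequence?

Let dp[i][j] be the LCS length of the first i characters of p and the first j characters of q. dp[i][j] = dp[i-1][j-1]+1 when the i-th and j-th characters match, else max(dp[i-1][j], dp[i][j-1]).
    ·  Q  S  P  P  P  P  P  S  Q  P  P
 ·  0  0  0  0  0  0  0  0  0  0  0  0
 P  0  0  0  1  1  1  1  1  1  1  1  1
 S  0  0  1  1  1  1  1  1  2  2  2  2
 P  0  0  1  2  2  2  2  2  2  2  3  3
 P  0  0  1  2  3  3  3  3  3  3  3  4
 P  0  0  1  2  3  4  4  4  4  4  4  4
 S  0  0  1  2  3  4  4  4  5  5  5  5
 P  0  0  1  2  3  4  5  5  5  5  6  6
 Q  0  1  1  2  3  4  5  5  5  6  6  6
 P  0  1  1  2  3  4  5  6  6  6  7  7
 P  0  1  1  2  3  4  5  6  6  6  7  8
 Q  0  1  1  2  3  4  5  6  6  7  7  8
 P  0  1  1  2  3  4  5  6  6  7  8  8
 Q  0  1  1  2  3  4  5  6  6  7  8  8
dp[13][11] = 8. One LCS (by backtracking along matches): PPPPSQPP.

8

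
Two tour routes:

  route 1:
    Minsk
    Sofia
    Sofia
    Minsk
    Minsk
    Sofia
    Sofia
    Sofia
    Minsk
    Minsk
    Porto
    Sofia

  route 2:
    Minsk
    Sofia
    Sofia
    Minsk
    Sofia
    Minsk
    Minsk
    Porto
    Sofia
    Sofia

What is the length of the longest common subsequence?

9

One common subsequence of length 9: Minsk (route 1 #1, route 2 #1), then Sofia (route 1 #2, route 2 #2), then Sofia (route 1 #3, route 2 #3), then Minsk (route 1 #5, route 2 #4), then Sofia (route 1 #8, route 2 #5), then Minsk (route 1 #9, route 2 #6), then Minsk (route 1 #10, route 2 #7), then Porto (route 1 #11, route 2 #8), then Sofia (route 1 #12, route 2 #10). dp[12][10] = 9 confirms this is the maximum.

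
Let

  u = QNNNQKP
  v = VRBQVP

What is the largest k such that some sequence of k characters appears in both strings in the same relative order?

Let dp[i][j] be the LCS length of the first i characters of u and the first j characters of v. dp[i][j] = dp[i-1][j-1]+1 when the i-th and j-th characters match, else max(dp[i-1][j], dp[i][j-1]).
    ·  V  R  B  Q  V  P
 ·  0  0  0  0  0  0  0
 Q  0  0  0  0  1  1  1
 N  0  0  0  0  1  1  1
 N  0  0  0  0  1  1  1
 N  0  0  0  0  1  1  1
 Q  0  0  0  0  1  1  1
 K  0  0  0  0  1  1  1
 P  0  0  0  0  1  1  2
dp[7][6] = 2. One LCS (by backtracking along matches): QP.

2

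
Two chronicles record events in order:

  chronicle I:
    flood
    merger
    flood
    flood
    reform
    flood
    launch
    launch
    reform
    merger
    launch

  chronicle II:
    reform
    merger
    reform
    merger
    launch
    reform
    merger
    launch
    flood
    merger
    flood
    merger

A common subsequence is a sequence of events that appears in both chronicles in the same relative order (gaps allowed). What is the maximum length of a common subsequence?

Match merger at chronicle I[2]=chronicle II[2], reform at chronicle I[5]=chronicle II[3], launch at chronicle I[8]=chronicle II[5], reform at chronicle I[9]=chronicle II[6], merger at chronicle I[10]=chronicle II[7], launch at chronicle I[11]=chronicle II[8] — 6 events in the same relative order in both. The LCS DP gives dp[11][12] = 6, so this is optimal.

6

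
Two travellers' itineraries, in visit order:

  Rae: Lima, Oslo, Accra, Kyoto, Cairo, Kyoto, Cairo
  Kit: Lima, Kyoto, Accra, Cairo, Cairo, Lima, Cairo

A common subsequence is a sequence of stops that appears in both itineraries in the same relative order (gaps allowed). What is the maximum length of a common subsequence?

4

Pick Lima [1,1]; then Accra [3,3]; then Cairo [5,5]; then Cairo [7,7]; all 4 stops appear in both, in order, and the DP table's final entry dp[7][7] is also 4, so no common subsequence is longer.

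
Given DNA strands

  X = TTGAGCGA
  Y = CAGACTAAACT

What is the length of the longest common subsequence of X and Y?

One common subsequence of length 4: G at X[3]=Y[3], A at X[4]=Y[4], C at X[6]=Y[5], A at X[8]=Y[9], and the DP table's final entry dp[8][11] is also 4, so no common subsequence is longer.

4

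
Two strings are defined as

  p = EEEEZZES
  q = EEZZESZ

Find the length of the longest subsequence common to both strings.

6

Let dp[i][j] be the LCS length of the first i characters of p and the first j characters of q. dp[i][j] = dp[i-1][j-1]+1 when the i-th and j-th characters match, else max(dp[i-1][j], dp[i][j-1]).
    ·  E  E  Z  Z  E  S  Z
 ·  0  0  0  0  0  0  0  0
 E  0  1  1  1  1  1  1  1
 E  0  1  2  2  2  2  2  2
 E  0  1  2  2  2  3  3  3
 E  0  1  2  2  2  3  3  3
 Z  0  1  2  3  3  3  3  4
 Z  0  1  2  3  4  4  4  4
 E  0  1  2  3  4  5  5  5
 S  0  1  2  3  4  5  6  6
dp[8][7] = 6. One LCS (by backtracking along matches): EEZZES.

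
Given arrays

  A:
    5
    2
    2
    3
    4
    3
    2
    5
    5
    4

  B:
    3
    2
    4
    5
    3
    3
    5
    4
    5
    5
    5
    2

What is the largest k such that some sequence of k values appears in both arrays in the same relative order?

Pick 5 [1,4]; then 3 [4,6]; then 4 [5,8]; then 5 [8,10]; then 5 [9,11]; all 5 values appear in both, in order. The LCS DP gives dp[10][12] = 5, so this is optimal.

5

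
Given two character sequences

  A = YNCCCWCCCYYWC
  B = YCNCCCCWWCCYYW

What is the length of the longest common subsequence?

Taking Y at A[1]=B[1], then N at A[2]=B[3], then C at A[3]=B[5], then C at A[4]=B[6], then C at A[5]=B[7], then W at A[6]=B[9], then C at A[8]=B[10], then C at A[9]=B[11], then Y at A[10]=B[12], then Y at A[11]=B[13], then W at A[12]=B[14] gives a common subsequence of length 11, and the DP table's final entry dp[13][14] is also 11, so no common subsequence is longer.

11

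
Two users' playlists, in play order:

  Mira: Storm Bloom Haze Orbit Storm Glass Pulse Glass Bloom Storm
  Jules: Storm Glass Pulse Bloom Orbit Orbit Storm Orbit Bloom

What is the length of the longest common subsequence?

Taking Storm [1,1], Bloom [2,4], Orbit [4,6], Storm [5,7], Bloom [9,9] gives a common subsequence of length 5. Since dp[10][9] = 5, nothing longer is possible.

5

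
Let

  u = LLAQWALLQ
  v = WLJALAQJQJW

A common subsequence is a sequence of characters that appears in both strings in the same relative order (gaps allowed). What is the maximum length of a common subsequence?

Let dp[i][j] be the LCS length of the first i characters of u and the first j characters of v. dp[i][j] = dp[i-1][j-1]+1 when the i-th and j-th characters match, else max(dp[i-1][j], dp[i][j-1]).
    ·  W  L  J  A  L  A  Q  J  Q  J  W
 ·  0  0  0  0  0  0  0  0  0  0  0  0
 L  0  0  1  1  1  1  1  1  1  1  1  1
 L  0  0  1  1  1  2  2  2  2  2  2  2
 A  0  0  1  1  2  2  3  3  3  3  3  3
 Q  0  0  1  1  2  2  3  4  4  4  4  4
 W  0  1  1  1  2  2  3  4  4  4  4  5
 A  0  1  1  1  2  2  3  4  4  4  4  5
 L  0  1  2  2  2  3  3  4  4  4  4  5
 L  0  1  2  2  2  3  3  4  4  4  4  5
 Q  0  1  2  2  2  3  3  4  4  5  5  5
dp[9][11] = 5. One LCS (by backtracking along matches): LLAQW.

5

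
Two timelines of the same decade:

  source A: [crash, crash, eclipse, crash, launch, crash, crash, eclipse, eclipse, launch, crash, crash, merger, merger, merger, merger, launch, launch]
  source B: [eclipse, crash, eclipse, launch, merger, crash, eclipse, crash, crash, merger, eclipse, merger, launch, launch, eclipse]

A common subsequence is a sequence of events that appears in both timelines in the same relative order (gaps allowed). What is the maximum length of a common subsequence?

One common subsequence of length 11: crash (source A #2, source B #2); then eclipse (source A #3, source B #3); then launch (source A #5, source B #4); then crash (source A #7, source B #6); then eclipse (source A #9, source B #7); then crash (source A #11, source B #8); then crash (source A #12, source B #9); then merger (source A #13, source B #10); then merger (source A #16, source B #12); then launch (source A #17, source B #13); then launch (source A #18, source B #14). dp[18][15] = 11 confirms this is the maximum.

11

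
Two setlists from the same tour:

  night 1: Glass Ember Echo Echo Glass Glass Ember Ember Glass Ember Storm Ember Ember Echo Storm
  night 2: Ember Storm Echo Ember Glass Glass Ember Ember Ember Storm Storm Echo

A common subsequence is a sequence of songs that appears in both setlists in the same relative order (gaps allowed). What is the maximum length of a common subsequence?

9

Taking Ember (night 1 #2, night 2 #1), then Echo (night 1 #3, night 2 #3), then Glass (night 1 #5, night 2 #5), then Glass (night 1 #6, night 2 #6), then Ember (night 1 #7, night 2 #7), then Ember (night 1 #8, night 2 #8), then Ember (night 1 #10, night 2 #9), then Storm (night 1 #11, night 2 #11), then Echo (night 1 #14, night 2 #12) gives a common subsequence of length 9. dp[15][12] = 9 confirms this is the maximum.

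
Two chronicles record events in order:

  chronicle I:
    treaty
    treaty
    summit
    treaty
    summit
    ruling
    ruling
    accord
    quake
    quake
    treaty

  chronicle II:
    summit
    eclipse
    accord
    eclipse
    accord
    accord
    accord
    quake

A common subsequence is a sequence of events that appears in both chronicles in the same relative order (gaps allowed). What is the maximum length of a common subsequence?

One common subsequence of length 3: summit [3,1]; then accord [8,7]; then quake [10,8]. dp[11][8] = 3 confirms this is the maximum.

3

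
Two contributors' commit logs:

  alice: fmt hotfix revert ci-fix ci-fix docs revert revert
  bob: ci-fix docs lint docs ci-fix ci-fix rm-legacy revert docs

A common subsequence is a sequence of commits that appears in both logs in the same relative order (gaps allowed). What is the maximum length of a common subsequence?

3

Pick ci-fix (alice #4, bob #5) → ci-fix (alice #5, bob #6) → docs (alice #6, bob #9); all 3 commits appear in both, in order. The LCS DP gives dp[8][9] = 3, so this is optimal.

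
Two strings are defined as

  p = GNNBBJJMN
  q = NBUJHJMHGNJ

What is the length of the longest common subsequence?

6

Let dp[i][j] be the LCS length of the first i characters of p and the first j characters of q. dp[i][j] = dp[i-1][j-1]+1 when the i-th and j-th characters match, else max(dp[i-1][j], dp[i][j-1]).
    ·  N  B  U  J  H  J  M  H  G  N  J
 ·  0  0  0  0  0  0  0  0  0  0  0  0
 G  0  0  0  0  0  0  0  0  0  1  1  1
 N  0  1  1  1  1  1  1  1  1  1  2  2
 N  0  1  1  1  1  1  1  1  1  1  2  2
 B  0  1  2  2  2  2  2  2  2  2  2  2
 B  0  1  2  2  2  2  2  2  2  2  2  2
 J  0  1  2  2  3  3  3  3  3  3  3  3
 J  0  1  2  2  3  3  4  4  4  4  4  4
 M  0  1  2  2  3  3  4  5  5  5  5  5
 N  0  1  2  2  3  3  4  5  5  5  6  6
dp[9][11] = 6. One LCS (by backtracking along matches): NBJJMN.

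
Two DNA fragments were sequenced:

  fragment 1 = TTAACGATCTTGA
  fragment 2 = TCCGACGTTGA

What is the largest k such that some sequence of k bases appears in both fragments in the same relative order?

9

Let dp[i][j] be the LCS length of the first i bases of fragment 1 and the first j bases of fragment 2. dp[i][j] = dp[i-1][j-1]+1 when the i-th and j-th bases match, else max(dp[i-1][j], dp[i][j-1]).
    ·  T  C  C  G  A  C  G  T  T  G  A
 ·  0  0  0  0  0  0  0  0  0  0  0  0
 T  0  1  1  1  1  1  1  1  1  1  1  1
 T  0  1  1  1  1  1  1  1  2  2  2  2
 A  0  1  1  1  1  2  2  2  2  2  2  3
 A  0  1  1  1  1  2  2  2  2  2  2  3
 C  0  1  2  2  2  2  3  3  3  3  3  3
 G  0  1  2  2  3  3  3  4  4  4  4  4
 A  0  1  2  2  3  4  4  4  4  4  4  5
 T  0  1  2  2  3  4  4  4  5  5  5  5
 C  0  1  2  3  3  4  5  5  5  5  5  5
 T  0  1  2  3  3  4  5  5  6  6  6  6
 T  0  1  2  3  3  4  5  5  6  7  7  7
 G  0  1  2  3  4  4  5  6  6  7  8  8
 A  0  1  2  3  4  5  5  6  6  7  8  9
dp[13][11] = 9. One LCS (by backtracking along matches): TCGACTTGA.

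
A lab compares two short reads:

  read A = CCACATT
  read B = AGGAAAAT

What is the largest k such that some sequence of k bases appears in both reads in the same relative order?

One common subsequence of length 3: A [3,6], then A [5,7], then T [7,8]. dp[7][8] = 3 confirms this is the maximum.

3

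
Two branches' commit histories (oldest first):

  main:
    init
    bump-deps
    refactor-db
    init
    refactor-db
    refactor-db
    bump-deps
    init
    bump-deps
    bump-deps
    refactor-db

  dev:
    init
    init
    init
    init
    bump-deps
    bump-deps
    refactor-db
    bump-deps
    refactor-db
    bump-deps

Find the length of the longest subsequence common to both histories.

6

Pick init [1,3]; then init [4,4]; then bump-deps [7,5]; then bump-deps [9,6]; then bump-deps [10,8]; then refactor-db [11,9]; all 6 commits appear in both, in order. Since dp[11][10] = 6, nothing longer is possible.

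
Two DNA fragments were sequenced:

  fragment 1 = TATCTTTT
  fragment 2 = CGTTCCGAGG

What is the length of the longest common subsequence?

Pick T [1,3], T [3,4], C [4,6]; all 3 bases appear in both, in order. Since dp[8][10] = 3, nothing longer is possible.

3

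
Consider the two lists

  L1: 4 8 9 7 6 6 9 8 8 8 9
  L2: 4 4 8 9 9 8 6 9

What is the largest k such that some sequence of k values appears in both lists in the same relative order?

6

One common subsequence of length 6: 4 at L1[1]=L2[2], then 8 at L1[2]=L2[3], then 9 at L1[3]=L2[4], then 9 at L1[7]=L2[5], then 8 at L1[8]=L2[6], then 9 at L1[11]=L2[8]. Since dp[11][8] = 6, nothing longer is possible.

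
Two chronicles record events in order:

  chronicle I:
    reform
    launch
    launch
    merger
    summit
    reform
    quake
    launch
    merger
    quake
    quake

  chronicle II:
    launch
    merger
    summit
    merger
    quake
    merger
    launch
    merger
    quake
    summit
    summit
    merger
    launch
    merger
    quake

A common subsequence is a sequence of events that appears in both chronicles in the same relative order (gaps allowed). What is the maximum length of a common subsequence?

Taking launch [3,1] → merger [4,2] → summit [5,3] → quake [7,5] → launch [8,7] → merger [9,8] → quake [10,9] → quake [11,15] gives a common subsequence of length 8. dp[11][15] = 8 confirms this is the maximum.

8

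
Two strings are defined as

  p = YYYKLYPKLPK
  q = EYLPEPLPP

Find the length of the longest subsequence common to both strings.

Let dp[i][j] be the LCS length of the first i characters of p and the first j characters of q. dp[i][j] = dp[i-1][j-1]+1 when the i-th and j-th characters match, else max(dp[i-1][j], dp[i][j-1]).
    ·  E  Y  L  P  E  P  L  P  P
 ·  0  0  0  0  0  0  0  0  0  0
 Y  0  0  1  1  1  1  1  1  1  1
 Y  0  0  1  1  1  1  1  1  1  1
 Y  0  0  1  1  1  1  1  1  1  1
 K  0  0  1  1  1  1  1  1  1  1
 L  0  0  1  2  2  2  2  2  2  2
 Y  0  0  1  2  2  2  2  2  2  2
 P  0  0  1  2  3  3  3  3  3  3
 K  0  0  1  2  3  3  3  3  3  3
 L  0  0  1  2  3  3  3  4  4  4
 P  0  0  1  2  3  3  4  4  5  5
 K  0  0  1  2  3  3  4  4  5  5
dp[11][9] = 5. One LCS (by backtracking along matches): YLPLP.

5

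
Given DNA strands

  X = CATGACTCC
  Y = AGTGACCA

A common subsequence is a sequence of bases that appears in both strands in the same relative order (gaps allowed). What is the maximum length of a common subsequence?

Let dp[i][j] be the LCS length of the first i bases of X and the first j bases of Y. dp[i][j] = dp[i-1][j-1]+1 when the i-th and j-th bases match, else max(dp[i-1][j], dp[i][j-1]).
    ·  A  G  T  G  A  C  C  A
 ·  0  0  0  0  0  0  0  0  0
 C  0  0  0  0  0  0  1  1  1
 A  0  1  1  1  1  1  1  1  2
 T  0  1  1  2  2  2  2  2  2
 G  0  1  2  2  3  3  3  3  3
 A  0  1  2  2  3  4  4  4  4
 C  0  1  2  2  3  4  5  5  5
 T  0  1  2  3  3  4  5  5  5
 C  0  1  2  3  3  4  5  6  6
 C  0  1  2  3  3  4  5  6  6
dp[9][8] = 6. One LCS (by backtracking along matches): ATGACC.

6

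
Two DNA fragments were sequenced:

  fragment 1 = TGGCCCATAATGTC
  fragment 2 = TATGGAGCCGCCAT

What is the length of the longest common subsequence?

8

Pick T at fragment 1[1]=fragment 2[3] → G at fragment 1[2]=fragment 2[5] → G at fragment 1[3]=fragment 2[7] → C at fragment 1[4]=fragment 2[9] → C at fragment 1[5]=fragment 2[11] → C at fragment 1[6]=fragment 2[12] → A at fragment 1[10]=fragment 2[13] → T at fragment 1[13]=fragment 2[14]; all 8 bases appear in both, in order, and the DP table's final entry dp[14][14] is also 8, so no common subsequence is longer.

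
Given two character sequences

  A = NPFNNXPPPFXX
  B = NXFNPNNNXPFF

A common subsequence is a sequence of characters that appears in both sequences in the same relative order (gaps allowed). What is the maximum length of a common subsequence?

Taking N at A[1]=B[4], then P at A[2]=B[5], then N at A[4]=B[7], then N at A[5]=B[8], then X at A[6]=B[9], then P at A[7]=B[10], then F at A[10]=B[12] gives a common subsequence of length 7. Since dp[12][12] = 7, nothing longer is possible.

7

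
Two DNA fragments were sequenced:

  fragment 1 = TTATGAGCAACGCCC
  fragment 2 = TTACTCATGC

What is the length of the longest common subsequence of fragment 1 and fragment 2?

8

Match T at fragment 1[1]=fragment 2[1] → T at fragment 1[2]=fragment 2[2] → A at fragment 1[3]=fragment 2[3] → T at fragment 1[4]=fragment 2[5] → C at fragment 1[8]=fragment 2[6] → A at fragment 1[9]=fragment 2[7] → G at fragment 1[12]=fragment 2[9] → C at fragment 1[15]=fragment 2[10] — 8 bases in the same relative order in both, and the DP table's final entry dp[15][10] is also 8, so no common subsequence is longer.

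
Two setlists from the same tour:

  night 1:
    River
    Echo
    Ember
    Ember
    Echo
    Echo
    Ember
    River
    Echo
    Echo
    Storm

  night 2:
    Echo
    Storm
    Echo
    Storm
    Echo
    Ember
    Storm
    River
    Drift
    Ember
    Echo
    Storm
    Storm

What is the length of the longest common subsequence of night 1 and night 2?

Taking Echo at night 1[2]=night 2[1], Echo at night 1[5]=night 2[3], Echo at night 1[6]=night 2[5], Ember at night 1[7]=night 2[6], River at night 1[8]=night 2[8], Echo at night 1[9]=night 2[11], Storm at night 1[11]=night 2[13] gives a common subsequence of length 7. dp[11][13] = 7 confirms this is the maximum.

7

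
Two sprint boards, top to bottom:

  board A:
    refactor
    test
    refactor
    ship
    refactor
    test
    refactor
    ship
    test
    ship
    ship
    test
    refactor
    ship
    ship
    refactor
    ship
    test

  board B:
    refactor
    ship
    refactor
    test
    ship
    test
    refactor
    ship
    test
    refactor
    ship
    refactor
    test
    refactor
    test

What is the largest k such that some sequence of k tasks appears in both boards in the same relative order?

12

One common subsequence of length 12: refactor [3,1] → ship [4,2] → refactor [5,3] → test [6,4] → ship [8,5] → test [9,6] → ship [11,8] → test [12,9] → refactor [13,10] → ship [14,11] → refactor [16,14] → test [18,15], and the DP table's final entry dp[18][15] is also 12, so no common subsequence is longer.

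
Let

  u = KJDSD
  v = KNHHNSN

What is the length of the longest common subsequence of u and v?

Let dp[i][j] be the LCS length of the first i characters of u and the first j characters of v. dp[i][j] = dp[i-1][j-1]+1 when the i-th and j-th characters match, else max(dp[i-1][j], dp[i][j-1]).
    ·  K  N  H  H  N  S  N
 ·  0  0  0  0  0  0  0  0
 K  0  1  1  1  1  1  1  1
 J  0  1  1  1  1  1  1  1
 D  0  1  1  1  1  1  1  1
 S  0  1  1  1  1  1  2  2
 D  0  1  1  1  1  1  2  2
dp[5][7] = 2. One LCS (by backtracking along matches): KS.

2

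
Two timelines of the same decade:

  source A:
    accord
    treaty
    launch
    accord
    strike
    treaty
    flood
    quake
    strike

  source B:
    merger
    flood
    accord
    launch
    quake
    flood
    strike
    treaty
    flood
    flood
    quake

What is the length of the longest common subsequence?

6

Taking accord (source A #1, source B #3), then launch (source A #3, source B #4), then strike (source A #5, source B #7), then treaty (source A #6, source B #8), then flood (source A #7, source B #10), then quake (source A #8, source B #11) gives a common subsequence of length 6, and the DP table's final entry dp[9][11] is also 6, so no common subsequence is longer.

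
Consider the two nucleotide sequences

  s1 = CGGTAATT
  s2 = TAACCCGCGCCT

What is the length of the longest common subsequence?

4

Let dp[i][j] be the LCS length of the first i bases of s1 and the first j bases of s2. dp[i][j] = dp[i-1][j-1]+1 when the i-th and j-th bases match, else max(dp[i-1][j], dp[i][j-1]).
    ·  T  A  A  C  C  C  G  C  G  C  C  T
 ·  0  0  0  0  0  0  0  0  0  0  0  0  0
 C  0  0  0  0  1  1  1  1  1  1  1  1  1
 G  0  0  0  0  1  1  1  2  2  2  2  2  2
 G  0  0  0  0  1  1  1  2  2  3  3  3  3
 T  0  1  1  1  1  1  1  2  2  3  3  3  4
 A  0  1  2  2  2  2  2  2  2  3  3  3  4
 A  0  1  2  3  3  3  3  3  3  3  3  3  4
 T  0  1  2  3  3  3  3  3  3  3  3  3  4
 T  0  1  2  3  3  3  3  3  3  3  3  3  4
dp[8][12] = 4. One LCS (by backtracking along matches): CGGT.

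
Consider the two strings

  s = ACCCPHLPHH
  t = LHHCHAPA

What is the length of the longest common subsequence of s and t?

3

Pick C [4,4], H [6,5], P [8,7]; all 3 characters appear in both, in order. The LCS DP gives dp[10][8] = 3, so this is optimal.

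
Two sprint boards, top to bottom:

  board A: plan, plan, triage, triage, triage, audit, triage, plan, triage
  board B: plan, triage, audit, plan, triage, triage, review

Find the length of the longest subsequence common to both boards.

Pick plan (board A #2, board B #1), triage (board A #5, board B #2), audit (board A #6, board B #3), triage (board A #7, board B #5), triage (board A #9, board B #6); all 5 tasks appear in both, in order. The LCS DP gives dp[9][7] = 5, so this is optimal.

5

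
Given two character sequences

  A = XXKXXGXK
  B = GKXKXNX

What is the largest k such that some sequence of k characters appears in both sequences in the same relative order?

4

Taking X (A #2, B #3), then K (A #3, B #4), then X (A #4, B #5), then X (A #7, B #7) gives a common subsequence of length 4, and the DP table's final entry dp[8][7] is also 4, so no common subsequence is longer.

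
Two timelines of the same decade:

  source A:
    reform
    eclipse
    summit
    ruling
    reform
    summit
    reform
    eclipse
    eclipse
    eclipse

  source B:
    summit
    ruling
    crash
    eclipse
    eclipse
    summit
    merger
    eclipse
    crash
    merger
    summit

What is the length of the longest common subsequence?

5

Pick summit (source A #3, source B #1) → ruling (source A #4, source B #2) → eclipse (source A #8, source B #4) → eclipse (source A #9, source B #5) → eclipse (source A #10, source B #8); all 5 events appear in both, in order. The LCS DP gives dp[10][11] = 5, so this is optimal.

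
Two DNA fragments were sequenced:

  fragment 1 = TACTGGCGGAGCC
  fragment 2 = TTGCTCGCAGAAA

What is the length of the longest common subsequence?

Match T (fragment 1 #1, fragment 2 #2); then C (fragment 1 #3, fragment 2 #4); then T (fragment 1 #4, fragment 2 #5); then G (fragment 1 #6, fragment 2 #7); then C (fragment 1 #7, fragment 2 #8); then G (fragment 1 #8, fragment 2 #10); then A (fragment 1 #10, fragment 2 #13) — 7 bases in the same relative order in both, and the DP table's final entry dp[13][13] is also 7, so no common subsequence is longer.

7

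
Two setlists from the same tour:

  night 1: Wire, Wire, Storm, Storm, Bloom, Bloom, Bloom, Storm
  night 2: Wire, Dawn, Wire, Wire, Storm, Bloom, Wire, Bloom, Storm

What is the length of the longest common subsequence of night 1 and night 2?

6

Pick Wire [1,3]; then Wire [2,4]; then Storm [4,5]; then Bloom [5,6]; then Bloom [7,8]; then Storm [8,9]; all 6 songs appear in both, in order, and the DP table's final entry dp[8][9] is also 6, so no common subsequence is longer.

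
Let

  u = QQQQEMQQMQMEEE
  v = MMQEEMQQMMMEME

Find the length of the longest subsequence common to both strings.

9

One common subsequence of length 9: Q (u #1, v #3), E (u #5, v #5), M (u #6, v #6), Q (u #7, v #7), Q (u #8, v #8), M (u #9, v #10), M (u #11, v #11), E (u #12, v #12), E (u #14, v #14). dp[14][14] = 9 confirms this is the maximum.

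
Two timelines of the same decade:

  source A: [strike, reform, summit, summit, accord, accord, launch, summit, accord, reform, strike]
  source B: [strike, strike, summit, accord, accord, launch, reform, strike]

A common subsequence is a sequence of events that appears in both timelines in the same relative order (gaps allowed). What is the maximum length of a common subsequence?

Taking strike at source A[1]=source B[2], summit at source A[4]=source B[3], accord at source A[5]=source B[4], accord at source A[6]=source B[5], launch at source A[7]=source B[6], reform at source A[10]=source B[7], strike at source A[11]=source B[8] gives a common subsequence of length 7. Since dp[11][8] = 7, nothing longer is possible.

7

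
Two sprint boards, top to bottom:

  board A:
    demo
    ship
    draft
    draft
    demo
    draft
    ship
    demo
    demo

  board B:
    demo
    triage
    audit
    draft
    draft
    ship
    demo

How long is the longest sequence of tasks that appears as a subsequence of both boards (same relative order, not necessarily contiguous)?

One common subsequence of length 5: demo [1,1]; then draft [4,4]; then draft [6,5]; then ship [7,6]; then demo [9,7]. dp[9][7] = 5 confirms this is the maximum.

5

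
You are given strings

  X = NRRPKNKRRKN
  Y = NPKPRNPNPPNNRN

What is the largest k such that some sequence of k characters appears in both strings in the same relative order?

Taking N at X[1]=Y[1] → R at X[2]=Y[5] → P at X[4]=Y[10] → N at X[6]=Y[12] → R at X[9]=Y[13] → N at X[11]=Y[14] gives a common subsequence of length 6. The LCS DP gives dp[11][14] = 6, so this is optimal.

6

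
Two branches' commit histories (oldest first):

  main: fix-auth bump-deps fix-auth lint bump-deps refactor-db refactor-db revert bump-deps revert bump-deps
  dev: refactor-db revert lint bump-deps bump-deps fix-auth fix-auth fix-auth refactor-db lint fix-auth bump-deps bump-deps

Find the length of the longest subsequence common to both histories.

5

One common subsequence of length 5: fix-auth [1,7] → fix-auth [3,8] → lint [4,10] → bump-deps [9,12] → bump-deps [11,13], and the DP table's final entry dp[11][13] is also 5, so no common subsequence is longer.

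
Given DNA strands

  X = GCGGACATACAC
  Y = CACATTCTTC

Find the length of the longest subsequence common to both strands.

Let dp[i][j] be the LCS length of the first i bases of X and the first j bases of Y. dp[i][j] = dp[i-1][j-1]+1 when the i-th and j-th bases match, else max(dp[i-1][j], dp[i][j-1]).
    ·  C  A  C  A  T  T  C  T  T  C
 ·  0  0  0  0  0  0  0  0  0  0  0
 G  0  0  0  0  0  0  0  0  0  0  0
 C  0  1  1  1  1  1  1  1  1  1  1
 G  0  1  1  1  1  1  1  1  1  1  1
 G  0  1  1  1  1  1  1  1  1  1  1
 A  0  1  2  2  2  2  2  2  2  2  2
 C  0  1  2  3  3  3  3  3  3  3  3
 A  0  1  2  3  4  4  4  4  4  4  4
 T  0  1  2  3  4  5  5  5  5  5  5
 A  0  1  2  3  4  5  5  5  5  5  5
 C  0  1  2  3  4  5  5  6  6  6  6
 A  0  1  2  3  4  5  5  6  6  6  6
 C  0  1  2  3  4  5  5  6  6  6  7
dp[12][10] = 7. One LCS (by backtracking along matches): CACATCC.

7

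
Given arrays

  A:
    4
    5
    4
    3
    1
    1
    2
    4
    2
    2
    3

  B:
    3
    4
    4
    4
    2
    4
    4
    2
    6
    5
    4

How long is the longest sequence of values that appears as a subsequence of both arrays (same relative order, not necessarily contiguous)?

Let dp[i][j] be the LCS length of the first i values of A and the first j values of B. dp[i][j] = dp[i-1][j-1]+1 when the i-th and j-th values match, else max(dp[i-1][j], dp[i][j-1]).
    ·  3  4  4  4  2  4  4  2  6  5  4
 ·  0  0  0  0  0  0  0  0  0  0  0  0
 4  0  0  1  1  1  1  1  1  1  1  1  1
 5  0  0  1  1  1  1  1  1  1  1  2  2
 4  0  0  1  2  2  2  2  2  2  2  2  3
 3  0  1  1  2  2  2  2  2  2  2  2  3
 1  0  1  1  2  2  2  2  2  2  2  2  3
 1  0  1  1  2  2  2  2  2  2  2  2  3
 2  0  1  1  2  2  3  3  3  3  3  3  3
 4  0  1  2  2  3  3  4  4  4  4  4  4
 2  0  1  2  2  3  4  4  4  5  5  5  5
 2  0  1  2  2  3  4  4  4  5  5  5  5
 3  0  1  2  2  3  4  4  4  5  5  5  5
dp[11][11] = 5. One LCS (by backtracking along matches): 4, 4, 2, 4, 2.

5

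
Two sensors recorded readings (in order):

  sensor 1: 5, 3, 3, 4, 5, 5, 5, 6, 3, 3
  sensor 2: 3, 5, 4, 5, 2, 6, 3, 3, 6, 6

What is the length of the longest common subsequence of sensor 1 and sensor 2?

Let dp[i][j] be the LCS length of the first i values of sensor 1 and the first j values of sensor 2. dp[i][j] = dp[i-1][j-1]+1 when the i-th and j-th values match, else max(dp[i-1][j], dp[i][j-1]).
    ·  3  5  4  5  2  6  3  3  6  6
 ·  0  0  0  0  0  0  0  0  0  0  0
 5  0  0  1  1  1  1  1  1  1  1  1
 3  0  1  1  1  1  1  1  2  2  2  2
 3  0  1  1  1  1  1  1  2  3  3  3
 4  0  1  1  2  2  2  2  2  3  3  3
 5  0  1  2  2  3  3  3  3  3  3  3
 5  0  1  2  2  3  3  3  3  3  3  3
 5  0  1  2  2  3  3  3  3  3  3  3
 6  0  1  2  2  3  3  4  4  4  4  4
 3  0  1  2  2  3  3  4  5  5  5  5
 3  0  1  2  2  3  3  4  5  6  6  6
dp[10][10] = 6. One LCS (by backtracking along matches): 5, 4, 5, 6, 3, 3.

6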